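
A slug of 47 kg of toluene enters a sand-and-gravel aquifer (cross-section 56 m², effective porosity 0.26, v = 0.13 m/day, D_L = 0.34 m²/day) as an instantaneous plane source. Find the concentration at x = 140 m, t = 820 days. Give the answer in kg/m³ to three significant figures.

For an instantaneous plane source, C(x,t) = M/(n_e·A·√(4πDt)) · exp(−(x−vt)²/(4Dt)), with n_e·A the pore (flow) area.
Plume center vt = 0.13 × 820 = 106.6 m, so the well at 140 m is 33.4 m downgradient of the peak.
√(4πDt) = 59.19 m, giving peak height M/(n_e·A·√(4πDt)) = 47/(0.26 × 56 × 59.19) = 0.05454 kg/m³.
(x−vt)²/(4Dt) = (33.4)²/(4 × 0.34 × 820) = 1.000; exp(−1.000) = 0.3679.
C = 0.05454 × 0.3679 = 0.0201 kg/m³.

0.0201 kg/m³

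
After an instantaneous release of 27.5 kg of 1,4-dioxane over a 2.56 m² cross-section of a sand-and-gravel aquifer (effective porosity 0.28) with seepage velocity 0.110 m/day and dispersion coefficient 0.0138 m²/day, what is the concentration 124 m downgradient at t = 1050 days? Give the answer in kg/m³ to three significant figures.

For an instantaneous plane source, C(x,t) = M/(n_e·A·√(4πDt)) · exp(−(x−vt)²/(4Dt)), with n_e·A the pore (flow) area.
Plume center vt = 0.110 × 1050 = 115.5 m, so the well at 124 m is 8.5 m downgradient of the peak.
√(4πDt) = 13.49 m, giving peak height M/(n_e·A·√(4πDt)) = 27.5/(0.28 × 2.56 × 13.49) = 2.844 kg/m³.
(x−vt)²/(4Dt) = (8.5)²/(4 × 0.0138 × 1050) = 1.247; exp(−1.247) = 0.2874.
C = 2.844 × 0.2874 = 0.817 kg/m³.

0.817 kg/m³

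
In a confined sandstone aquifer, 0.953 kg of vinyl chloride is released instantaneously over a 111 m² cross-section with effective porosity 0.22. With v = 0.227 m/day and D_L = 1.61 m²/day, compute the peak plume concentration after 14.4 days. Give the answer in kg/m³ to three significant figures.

0.00229 kg/m³

The peak of an instantaneous 1D plume sits at x = vt; there the Gaussian factor is 1 and C_max = M/(n_e·A·√(4πDt)), where n_e·A is the pore area the mass is dissolved in.
√(4πDt) = √(4π × 1.61 × 14.4) = 17.07 m, so C_max = 0.953/(0.22 × 111 × 17.07) = 0.00229 kg/m³.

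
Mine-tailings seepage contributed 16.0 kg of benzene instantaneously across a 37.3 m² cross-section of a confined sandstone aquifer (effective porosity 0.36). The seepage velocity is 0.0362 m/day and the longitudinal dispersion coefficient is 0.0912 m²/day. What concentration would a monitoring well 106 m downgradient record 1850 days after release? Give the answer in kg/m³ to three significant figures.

For an instantaneous plane source, C(x,t) = M/(n_e·A·√(4πDt)) · exp(−(x−vt)²/(4Dt)), with n_e·A the pore (flow) area.
Plume center vt = 0.0362 × 1850 = 66.97 m, so the well at 106 m is 39.03 m downgradient of the peak.
√(4πDt) = 46.05 m, giving peak height M/(n_e·A·√(4πDt)) = 16.0/(0.36 × 37.3 × 46.05) = 0.02587 kg/m³.
(x−vt)²/(4Dt) = (39.03)²/(4 × 0.0912 × 1850) = 2.257; exp(−2.257) = 0.1047.
C = 0.02587 × 0.1047 = 0.00271 kg/m³.

0.00271 kg/m³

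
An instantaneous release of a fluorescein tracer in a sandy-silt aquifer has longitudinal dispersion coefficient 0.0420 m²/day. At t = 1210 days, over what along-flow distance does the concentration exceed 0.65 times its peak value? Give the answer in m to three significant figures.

18.7 m

The plume is Gaussian with σ = √(2Dt) = √(2 × 0.0420 × 1210) = 10.08 m.
C/C_peak = exp(−Δx²/(2σ²)) = 0.65 ⇒ Δx = σ·√(−2 ln 0.65) = 10.08 × 0.9282 = 9.356 m.
Width = 2Δx = 18.7 m.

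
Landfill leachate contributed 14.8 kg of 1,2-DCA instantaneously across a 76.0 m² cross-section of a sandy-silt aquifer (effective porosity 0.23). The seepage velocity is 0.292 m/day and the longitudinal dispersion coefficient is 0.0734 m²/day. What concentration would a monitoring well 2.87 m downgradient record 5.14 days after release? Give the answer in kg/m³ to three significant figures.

For an instantaneous plane source, C(x,t) = M/(n_e·A·√(4πDt)) · exp(−(x−vt)²/(4Dt)), with n_e·A the pore (flow) area.
Plume center vt = 0.292 × 5.14 = 1.50088 m, so the well at 2.87 m is 1.36912 m downgradient of the peak.
√(4πDt) = 2.177 m, giving peak height M/(n_e·A·√(4πDt)) = 14.8/(0.23 × 76.0 × 2.177) = 0.3889 kg/m³.
(x−vt)²/(4Dt) = (1.36912)²/(4 × 0.0734 × 5.14) = 1.242; exp(−1.242) = 0.2888.
C = 0.3889 × 0.2888 = 0.112 kg/m³.

0.112 kg/m³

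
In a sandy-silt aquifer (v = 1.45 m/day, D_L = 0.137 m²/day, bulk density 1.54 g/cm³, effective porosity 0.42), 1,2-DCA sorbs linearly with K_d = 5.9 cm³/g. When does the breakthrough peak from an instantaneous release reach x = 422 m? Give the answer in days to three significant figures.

6590 days

Retardation factor R = 1 + ρ_b·K_d/n = 1 + 1.54 × 5.9/0.42 = 22.63.
Sorption retards both mechanisms: v_R = v/R = 0.06407 m/day, D_R = D/R = 0.006054 m²/day.
Peak time from v_R²t² + 2D_R t − x² = 0: t = (√(D_R² + v_R²x²) − D_R)/v_R².
√(D_R² + v_R²x²) = √(0.006054² + 0.06407² × 422²) = 27.04; v_R² = 0.004105.
t = (27.04 − 0.006054)/0.004105 = 6590 days.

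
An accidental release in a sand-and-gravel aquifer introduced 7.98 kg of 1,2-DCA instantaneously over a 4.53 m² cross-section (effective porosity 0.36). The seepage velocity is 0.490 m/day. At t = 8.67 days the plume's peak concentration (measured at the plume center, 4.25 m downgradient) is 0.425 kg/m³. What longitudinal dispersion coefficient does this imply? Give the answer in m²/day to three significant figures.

1.22 m²/day

At the plume center C_max = M/(n_e·A·√(4πDt)), so D = M²/(4πt·(n_e·A·C_max)²).
n_e·A·C_max = 0.36 × 4.53 × 0.425 = 0.6931 kg/m.
D = 7.98²/(4π × 8.67 × 0.6931²) = 1.22 m²/day.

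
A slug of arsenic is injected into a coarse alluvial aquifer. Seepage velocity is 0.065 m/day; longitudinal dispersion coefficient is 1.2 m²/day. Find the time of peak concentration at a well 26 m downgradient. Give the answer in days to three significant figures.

207 days

For the 1D instantaneous-source solution, setting ∂C/∂t = 0 at fixed x gives v²t² + 2Dt − x² = 0, so t = (√(D² + v²x²) − D)/v².
√(D² + v²x²) = √(1.2² + 0.065² × 26²) = 2.073; v² = 0.004225.
t = (2.073 − 1.2)/0.004225 = 207 days (vs. the pure-advection estimate x/v = 400 d).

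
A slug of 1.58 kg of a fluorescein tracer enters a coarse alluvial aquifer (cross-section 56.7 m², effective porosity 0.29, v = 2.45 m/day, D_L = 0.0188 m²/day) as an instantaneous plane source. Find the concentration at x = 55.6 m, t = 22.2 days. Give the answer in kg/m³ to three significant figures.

0.0175 kg/m³

For an instantaneous plane source, C(x,t) = M/(n_e·A·√(4πDt)) · exp(−(x−vt)²/(4Dt)), with n_e·A the pore (flow) area.
Plume center vt = 2.45 × 22.2 = 54.39 m, so the well at 55.6 m is 1.21 m downgradient of the peak.
√(4πDt) = 2.290 m, giving peak height M/(n_e·A·√(4πDt)) = 1.58/(0.29 × 56.7 × 2.290) = 0.04196 kg/m³.
(x−vt)²/(4Dt) = (1.21)²/(4 × 0.0188 × 22.2) = 0.8770; exp(−0.8770) = 0.4160.
C = 0.04196 × 0.4160 = 0.0175 kg/m³.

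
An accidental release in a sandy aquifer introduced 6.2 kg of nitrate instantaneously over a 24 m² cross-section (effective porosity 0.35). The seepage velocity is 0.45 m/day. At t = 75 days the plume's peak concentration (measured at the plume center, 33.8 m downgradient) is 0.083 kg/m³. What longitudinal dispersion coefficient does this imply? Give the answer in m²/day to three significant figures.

0.0839 m²/day

At the plume center C_max = M/(n_e·A·√(4πDt)), so D = M²/(4πt·(n_e·A·C_max)²).
n_e·A·C_max = 0.35 × 24 × 0.083 = 0.6972 kg/m.
D = 6.2²/(4π × 75 × 0.6972²) = 0.0839 m²/day.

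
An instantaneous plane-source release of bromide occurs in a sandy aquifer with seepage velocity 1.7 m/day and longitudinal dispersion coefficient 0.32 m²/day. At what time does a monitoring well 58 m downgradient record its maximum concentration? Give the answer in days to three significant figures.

34.0 days

For the 1D instantaneous-source solution, setting ∂C/∂t = 0 at fixed x gives v²t² + 2Dt − x² = 0, so t = (√(D² + v²x²) − D)/v².
√(D² + v²x²) = √(0.32² + 1.7² × 58²) = 98.60; v² = 2.89.
t = (98.60 − 0.32)/2.89 = 34.0 days (vs. the pure-advection estimate x/v = 34.1 d).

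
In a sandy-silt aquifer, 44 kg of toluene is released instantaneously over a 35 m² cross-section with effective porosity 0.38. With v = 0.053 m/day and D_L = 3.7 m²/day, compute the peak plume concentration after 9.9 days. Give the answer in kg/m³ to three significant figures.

The peak of an instantaneous 1D plume sits at x = vt; there the Gaussian factor is 1 and C_max = M/(n_e·A·√(4πDt)), where n_e·A is the pore area the mass is dissolved in.
√(4πDt) = √(4π × 3.7 × 9.9) = 21.45 m, so C_max = 44/(0.38 × 35 × 21.45) = 0.154 kg/m³.

0.154 kg/m³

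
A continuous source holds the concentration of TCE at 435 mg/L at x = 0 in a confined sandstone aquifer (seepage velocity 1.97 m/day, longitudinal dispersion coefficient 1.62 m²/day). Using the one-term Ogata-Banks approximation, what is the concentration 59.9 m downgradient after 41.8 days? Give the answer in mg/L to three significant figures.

For a continuous step input, C/C₀ ≈ ½·erfc((x−vt)/(2√(Dt))).
vt = 1.97 × 41.8 = 82.346 m and 2√(Dt) = 2√(1.62 × 41.8) = 16.46 m.
Argument (x−vt)/(2√(Dt)) = (59.9 − 82.346)/16.46 = -1.364; ½·erfc(-1.364) = 0.9731.
C = 435 × 0.9731 = 423 mg/L.

423 mg/L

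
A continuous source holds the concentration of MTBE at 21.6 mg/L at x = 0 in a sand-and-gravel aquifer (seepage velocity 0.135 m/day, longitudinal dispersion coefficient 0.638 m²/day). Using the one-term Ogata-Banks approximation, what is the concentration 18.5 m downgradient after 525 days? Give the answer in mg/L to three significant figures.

21.1 mg/L

For a continuous step input, C/C₀ ≈ ½·erfc((x−vt)/(2√(Dt))).
vt = 0.135 × 525 = 70.875 m and 2√(Dt) = 2√(0.638 × 525) = 36.60 m.
Argument (x−vt)/(2√(Dt)) = (18.5 − 70.875)/36.60 = -1.431; ½·erfc(-1.431) = 0.9785.
C = 21.6 × 0.9785 = 21.1 mg/L.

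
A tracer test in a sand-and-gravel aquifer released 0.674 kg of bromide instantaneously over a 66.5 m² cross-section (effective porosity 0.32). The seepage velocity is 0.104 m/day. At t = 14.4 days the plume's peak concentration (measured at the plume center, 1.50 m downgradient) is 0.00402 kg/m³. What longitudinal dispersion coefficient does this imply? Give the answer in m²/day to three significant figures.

At the plume center C_max = M/(n_e·A·√(4πDt)), so D = M²/(4πt·(n_e·A·C_max)²).
n_e·A·C_max = 0.32 × 66.5 × 0.00402 = 0.08555 kg/m.
D = 0.674²/(4π × 14.4 × 0.08555²) = 0.343 m²/day.

0.343 m²/day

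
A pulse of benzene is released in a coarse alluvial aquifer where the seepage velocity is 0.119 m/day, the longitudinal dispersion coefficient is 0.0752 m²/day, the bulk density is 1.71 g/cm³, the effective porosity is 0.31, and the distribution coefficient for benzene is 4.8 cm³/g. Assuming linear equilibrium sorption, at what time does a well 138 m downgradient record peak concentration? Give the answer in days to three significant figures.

Retardation factor R = 1 + ρ_b·K_d/n = 1 + 1.71 × 4.8/0.31 = 27.48.
Sorption retards both mechanisms: v_R = v/R = 0.004330 m/day, D_R = D/R = 0.002737 m²/day.
Peak time from v_R²t² + 2D_R t − x² = 0: t = (√(D_R² + v_R²x²) − D_R)/v_R².
√(D_R² + v_R²x²) = √(0.002737² + 0.004330² × 138²) = 0.5975; v_R² = 1.875e-05.
t = (0.5975 − 0.002737)/1.875e-05 = 31700 days.

31700 days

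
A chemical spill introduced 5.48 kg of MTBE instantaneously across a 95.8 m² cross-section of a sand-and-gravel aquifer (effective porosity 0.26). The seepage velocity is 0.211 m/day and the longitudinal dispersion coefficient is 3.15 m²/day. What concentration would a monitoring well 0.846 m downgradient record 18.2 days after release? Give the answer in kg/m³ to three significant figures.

For an instantaneous plane source, C(x,t) = M/(n_e·A·√(4πDt)) · exp(−(x−vt)²/(4Dt)), with n_e·A the pore (flow) area.
Plume center vt = 0.211 × 18.2 = 3.8402 m, so the well at 0.846 m is 2.9942 m upgradient of the peak.
√(4πDt) = 26.84 m, giving peak height M/(n_e·A·√(4πDt)) = 5.48/(0.26 × 95.8 × 26.84) = 0.008197 kg/m³.
(x−vt)²/(4Dt) = (-2.9942)²/(4 × 3.15 × 18.2) = 0.03909; exp(−0.03909) = 0.9617.
C = 0.008197 × 0.9617 = 0.00788 kg/m³.

0.00788 kg/m³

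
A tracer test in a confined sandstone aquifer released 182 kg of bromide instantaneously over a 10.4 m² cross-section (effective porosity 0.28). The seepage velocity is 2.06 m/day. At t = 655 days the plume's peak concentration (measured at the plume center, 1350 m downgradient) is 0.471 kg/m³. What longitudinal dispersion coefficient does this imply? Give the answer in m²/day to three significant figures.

At the plume center C_max = M/(n_e·A·√(4πDt)), so D = M²/(4πt·(n_e·A·C_max)²).
n_e·A·C_max = 0.28 × 10.4 × 0.471 = 1.372 kg/m.
D = 182²/(4π × 655 × 1.372²) = 2.14 m²/day.

2.14 m²/day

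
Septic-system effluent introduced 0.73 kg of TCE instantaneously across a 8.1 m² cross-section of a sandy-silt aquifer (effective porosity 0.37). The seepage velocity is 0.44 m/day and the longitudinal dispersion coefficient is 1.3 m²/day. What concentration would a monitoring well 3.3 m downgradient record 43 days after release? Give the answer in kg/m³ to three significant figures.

For an instantaneous plane source, C(x,t) = M/(n_e·A·√(4πDt)) · exp(−(x−vt)²/(4Dt)), with n_e·A the pore (flow) area.
Plume center vt = 0.44 × 43 = 18.92 m, so the well at 3.3 m is 15.62 m upgradient of the peak.
√(4πDt) = 26.50 m, giving peak height M/(n_e·A·√(4πDt)) = 0.73/(0.37 × 8.1 × 26.50) = 0.009192 kg/m³.
(x−vt)²/(4Dt) = (-15.62)²/(4 × 1.3 × 43) = 1.091; exp(−1.091) = 0.3359.
C = 0.009192 × 0.3359 = 0.00309 kg/m³.

0.00309 kg/m³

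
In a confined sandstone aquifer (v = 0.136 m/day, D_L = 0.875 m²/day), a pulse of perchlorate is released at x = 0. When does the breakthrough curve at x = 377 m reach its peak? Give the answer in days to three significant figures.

2730 days

For the 1D instantaneous-source solution, setting ∂C/∂t = 0 at fixed x gives v²t² + 2Dt − x² = 0, so t = (√(D² + v²x²) − D)/v².
√(D² + v²x²) = √(0.875² + 0.136² × 377²) = 51.28; v² = 0.018496.
t = (51.28 − 0.875)/0.018496 = 2730 days (vs. the pure-advection estimate x/v = 2770 d).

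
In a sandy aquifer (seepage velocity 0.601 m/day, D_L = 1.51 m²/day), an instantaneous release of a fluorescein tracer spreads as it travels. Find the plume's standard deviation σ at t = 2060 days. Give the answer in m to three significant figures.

78.9 m

Dispersive spreading gives a Gaussian with σ² = 2Dt; advection only shifts the center.
σ = √(2 × 1.51 × 2060) = 78.9 m.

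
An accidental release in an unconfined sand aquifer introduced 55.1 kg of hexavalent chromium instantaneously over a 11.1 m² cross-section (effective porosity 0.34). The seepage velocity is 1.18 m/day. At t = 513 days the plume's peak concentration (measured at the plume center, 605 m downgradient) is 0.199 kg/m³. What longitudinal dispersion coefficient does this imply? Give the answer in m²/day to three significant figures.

0.835 m²/day

At the plume center C_max = M/(n_e·A·√(4πDt)), so D = M²/(4πt·(n_e·A·C_max)²).
n_e·A·C_max = 0.34 × 11.1 × 0.199 = 0.7510 kg/m.
D = 55.1²/(4π × 513 × 0.7510²) = 0.835 m²/day.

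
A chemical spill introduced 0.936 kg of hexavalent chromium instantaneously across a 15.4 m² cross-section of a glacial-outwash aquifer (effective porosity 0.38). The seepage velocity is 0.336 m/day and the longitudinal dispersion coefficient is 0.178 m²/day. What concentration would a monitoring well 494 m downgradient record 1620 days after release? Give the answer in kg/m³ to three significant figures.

0.000296 kg/m³

For an instantaneous plane source, C(x,t) = M/(n_e·A·√(4πDt)) · exp(−(x−vt)²/(4Dt)), with n_e·A the pore (flow) area.
Plume center vt = 0.336 × 1620 = 544.32 m, so the well at 494 m is 50.32 m upgradient of the peak.
√(4πDt) = 60.20 m, giving peak height M/(n_e·A·√(4πDt)) = 0.936/(0.38 × 15.4 × 60.20) = 0.002657 kg/m³.
(x−vt)²/(4Dt) = (-50.32)²/(4 × 0.178 × 1620) = 2.195; exp(−2.195) = 0.1114.
C = 0.002657 × 0.1114 = 0.000296 kg/m³.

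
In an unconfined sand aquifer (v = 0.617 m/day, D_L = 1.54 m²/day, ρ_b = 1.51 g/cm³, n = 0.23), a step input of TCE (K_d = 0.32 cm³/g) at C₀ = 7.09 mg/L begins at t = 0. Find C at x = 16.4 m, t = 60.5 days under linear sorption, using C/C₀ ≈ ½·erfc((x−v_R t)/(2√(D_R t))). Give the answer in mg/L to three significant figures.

Retardation factor R = 1 + ρ_b·K_d/n = 1 + 1.51 × 0.32/0.23 = 3.101.
Sorption retards both mechanisms: v_R = v/R = 0.1990 m/day, D_R = D/R = 0.4966 m²/day.
v_R·t = 0.1990 × 60.5 = 12.0395 m; 2√(D_R t) = 10.96 m; argument = (16.4 − 12.0395)/10.96 = 0.3979.
C = C₀ × ½·erfc(0.3979) = 7.09 × 0.2868 = 2.03 mg/L.

2.03 mg/L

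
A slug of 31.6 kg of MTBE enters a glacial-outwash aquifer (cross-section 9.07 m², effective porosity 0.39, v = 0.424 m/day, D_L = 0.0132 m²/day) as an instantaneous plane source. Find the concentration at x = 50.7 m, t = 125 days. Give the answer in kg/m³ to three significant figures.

0.880 kg/m³

For an instantaneous plane source, C(x,t) = M/(n_e·A·√(4πDt)) · exp(−(x−vt)²/(4Dt)), with n_e·A the pore (flow) area.
Plume center vt = 0.424 × 125 = 53 m, so the well at 50.7 m is 2.3 m upgradient of the peak.
√(4πDt) = 4.554 m, giving peak height M/(n_e·A·√(4πDt)) = 31.6/(0.39 × 9.07 × 4.554) = 1.962 kg/m³.
(x−vt)²/(4Dt) = (-2.3)²/(4 × 0.0132 × 125) = 0.8015; exp(−0.8015) = 0.4487.
C = 1.962 × 0.4487 = 0.880 kg/m³.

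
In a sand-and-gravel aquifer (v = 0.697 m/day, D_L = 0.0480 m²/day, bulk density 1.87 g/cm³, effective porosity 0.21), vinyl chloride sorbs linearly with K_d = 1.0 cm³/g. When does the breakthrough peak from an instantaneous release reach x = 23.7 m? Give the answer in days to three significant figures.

336 days

Retardation factor R = 1 + ρ_b·K_d/n = 1 + 1.87 × 1.0/0.21 = 9.905.
Sorption retards both mechanisms: v_R = v/R = 0.07037 m/day, D_R = D/R = 0.004846 m²/day.
Peak time from v_R²t² + 2D_R t − x² = 0: t = (√(D_R² + v_R²x²) − D_R)/v_R².
√(D_R² + v_R²x²) = √(0.004846² + 0.07037² × 23.7²) = 1.668; v_R² = 0.004952.
t = (1.668 − 0.004846)/0.004952 = 336 days.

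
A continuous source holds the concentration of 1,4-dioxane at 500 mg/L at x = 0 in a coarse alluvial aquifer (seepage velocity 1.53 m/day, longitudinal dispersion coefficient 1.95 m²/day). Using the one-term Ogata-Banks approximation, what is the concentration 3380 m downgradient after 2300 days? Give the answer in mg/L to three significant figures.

For a continuous step input, C/C₀ ≈ ½·erfc((x−vt)/(2√(Dt))).
vt = 1.53 × 2300 = 3519 m and 2√(Dt) = 2√(1.95 × 2300) = 133.9 m.
Argument (x−vt)/(2√(Dt)) = (3380 − 3519)/133.9 = -1.038; ½·erfc(-1.038) = 0.9289.
C = 500 × 0.9289 = 464 mg/L.

464 mg/L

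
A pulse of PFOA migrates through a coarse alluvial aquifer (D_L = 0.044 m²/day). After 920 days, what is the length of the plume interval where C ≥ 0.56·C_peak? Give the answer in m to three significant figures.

19.4 m

The plume is Gaussian with σ = √(2Dt) = √(2 × 0.044 × 920) = 8.998 m.
C/C_peak = exp(−Δx²/(2σ²)) = 0.56 ⇒ Δx = σ·√(−2 ln 0.56) = 8.998 × 1.077 = 9.691 m.
Width = 2Δx = 19.4 m.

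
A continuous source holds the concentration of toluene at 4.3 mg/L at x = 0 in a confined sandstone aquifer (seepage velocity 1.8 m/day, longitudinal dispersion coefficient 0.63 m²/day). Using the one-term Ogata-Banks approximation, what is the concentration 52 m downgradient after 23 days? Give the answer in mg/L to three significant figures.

For a continuous step input, C/C₀ ≈ ½·erfc((x−vt)/(2√(Dt))).
vt = 1.8 × 23 = 41.4 m and 2√(Dt) = 2√(0.63 × 23) = 7.613 m.
Argument (x−vt)/(2√(Dt)) = (52 − 41.4)/7.613 = 1.392; ½·erfc(1.392) = 0.02450.
C = 4.3 × 0.02450 = 0.105 mg/L.

0.105 mg/L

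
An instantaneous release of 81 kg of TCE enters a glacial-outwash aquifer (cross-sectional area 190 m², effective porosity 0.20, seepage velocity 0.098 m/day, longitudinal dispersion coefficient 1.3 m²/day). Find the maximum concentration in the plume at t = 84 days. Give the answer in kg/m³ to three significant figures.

0.0575 kg/m³

The peak of an instantaneous 1D plume sits at x = vt; there the Gaussian factor is 1 and C_max = M/(n_e·A·√(4πDt)), where n_e·A is the pore area the mass is dissolved in.
√(4πDt) = √(4π × 1.3 × 84) = 37.04 m, so C_max = 81/(0.20 × 190 × 37.04) = 0.0575 kg/m³.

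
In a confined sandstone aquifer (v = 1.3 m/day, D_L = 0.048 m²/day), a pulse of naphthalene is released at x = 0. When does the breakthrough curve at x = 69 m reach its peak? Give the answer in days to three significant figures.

53.0 days

For the 1D instantaneous-source solution, setting ∂C/∂t = 0 at fixed x gives v²t² + 2Dt − x² = 0, so t = (√(D² + v²x²) − D)/v².
√(D² + v²x²) = √(0.048² + 1.3² × 69²) = 89.70; v² = 1.69.
t = (89.70 − 0.048)/1.69 = 53.0 days (vs. the pure-advection estimate x/v = 53.1 d).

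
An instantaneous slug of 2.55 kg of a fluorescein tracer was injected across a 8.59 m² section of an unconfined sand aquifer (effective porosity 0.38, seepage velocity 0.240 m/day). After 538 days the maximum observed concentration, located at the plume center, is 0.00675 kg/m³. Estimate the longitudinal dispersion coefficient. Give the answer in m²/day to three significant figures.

At the plume center C_max = M/(n_e·A·√(4πDt)), so D = M²/(4πt·(n_e·A·C_max)²).
n_e·A·C_max = 0.38 × 8.59 × 0.00675 = 0.02203 kg/m.
D = 2.55²/(4π × 538 × 0.02203²) = 1.98 m²/day.

1.98 m²/day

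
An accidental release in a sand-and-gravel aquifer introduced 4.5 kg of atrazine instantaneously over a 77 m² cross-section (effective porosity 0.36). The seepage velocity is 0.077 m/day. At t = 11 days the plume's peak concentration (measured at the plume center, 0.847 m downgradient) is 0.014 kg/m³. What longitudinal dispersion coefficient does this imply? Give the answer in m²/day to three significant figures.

At the plume center C_max = M/(n_e·A·√(4πDt)), so D = M²/(4πt·(n_e·A·C_max)²).
n_e·A·C_max = 0.36 × 77 × 0.014 = 0.3881 kg/m.
D = 4.5²/(4π × 11 × 0.3881²) = 0.973 m²/day.

0.973 m²/day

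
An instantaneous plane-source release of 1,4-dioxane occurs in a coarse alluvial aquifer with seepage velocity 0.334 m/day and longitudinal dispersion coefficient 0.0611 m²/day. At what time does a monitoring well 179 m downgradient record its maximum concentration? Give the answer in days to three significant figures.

For the 1D instantaneous-source solution, setting ∂C/∂t = 0 at fixed x gives v²t² + 2Dt − x² = 0, so t = (√(D² + v²x²) − D)/v².
√(D² + v²x²) = √(0.0611² + 0.334² × 179²) = 59.79; v² = 0.111556.
t = (59.79 − 0.0611)/0.111556 = 535 days (vs. the pure-advection estimate x/v = 536 d).

535 days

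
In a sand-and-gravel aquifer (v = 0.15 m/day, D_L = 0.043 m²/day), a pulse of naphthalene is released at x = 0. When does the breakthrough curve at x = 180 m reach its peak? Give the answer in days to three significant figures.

1200 days

For the 1D instantaneous-source solution, setting ∂C/∂t = 0 at fixed x gives v²t² + 2Dt − x² = 0, so t = (√(D² + v²x²) − D)/v².
√(D² + v²x²) = √(0.043² + 0.15² × 180²) = 27.00; v² = 0.0225.
t = (27.00 − 0.043)/0.0225 = 1200 days (vs. the pure-advection estimate x/v = 1200 d).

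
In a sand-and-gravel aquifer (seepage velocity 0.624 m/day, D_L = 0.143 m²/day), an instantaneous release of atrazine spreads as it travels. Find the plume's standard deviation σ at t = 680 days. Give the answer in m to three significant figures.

Dispersive spreading gives a Gaussian with σ² = 2Dt; advection only shifts the center.
σ = √(2 × 0.143 × 680) = 13.9 m.

13.9 m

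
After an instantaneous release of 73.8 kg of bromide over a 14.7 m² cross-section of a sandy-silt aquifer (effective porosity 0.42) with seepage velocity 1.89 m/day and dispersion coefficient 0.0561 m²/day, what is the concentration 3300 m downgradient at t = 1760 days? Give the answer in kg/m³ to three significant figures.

0.0581 kg/m³

For an instantaneous plane source, C(x,t) = M/(n_e·A·√(4πDt)) · exp(−(x−vt)²/(4Dt)), with n_e·A the pore (flow) area.
Plume center vt = 1.89 × 1760 = 3326.4 m, so the well at 3300 m is 26.4 m upgradient of the peak.
√(4πDt) = 35.22 m, giving peak height M/(n_e·A·√(4πDt)) = 73.8/(0.42 × 14.7 × 35.22) = 0.3394 kg/m³.
(x−vt)²/(4Dt) = (-26.4)²/(4 × 0.0561 × 1760) = 1.765; exp(−1.765) = 0.1712.
C = 0.3394 × 0.1712 = 0.0581 kg/m³.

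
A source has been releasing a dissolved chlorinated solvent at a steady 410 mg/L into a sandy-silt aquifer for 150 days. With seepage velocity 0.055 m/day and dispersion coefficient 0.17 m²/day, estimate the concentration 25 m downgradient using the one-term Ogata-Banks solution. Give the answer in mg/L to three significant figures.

For a continuous step input, C/C₀ ≈ ½·erfc((x−vt)/(2√(Dt))).
vt = 0.055 × 150 = 8.25 m and 2√(Dt) = 2√(0.17 × 150) = 10.10 m.
Argument (x−vt)/(2√(Dt)) = (25 − 8.25)/10.10 = 1.658; ½·erfc(1.658) = 0.009520.
C = 410 × 0.009520 = 3.90 mg/L.

3.90 mg/L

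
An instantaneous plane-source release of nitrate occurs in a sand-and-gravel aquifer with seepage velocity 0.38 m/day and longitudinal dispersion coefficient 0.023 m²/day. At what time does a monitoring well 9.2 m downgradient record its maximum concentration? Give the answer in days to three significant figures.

24.1 days

For the 1D instantaneous-source solution, setting ∂C/∂t = 0 at fixed x gives v²t² + 2Dt − x² = 0, so t = (√(D² + v²x²) − D)/v².
√(D² + v²x²) = √(0.023² + 0.38² × 9.2²) = 3.496; v² = 0.1444.
t = (3.496 − 0.023)/0.1444 = 24.1 days (vs. the pure-advection estimate x/v = 24.2 d).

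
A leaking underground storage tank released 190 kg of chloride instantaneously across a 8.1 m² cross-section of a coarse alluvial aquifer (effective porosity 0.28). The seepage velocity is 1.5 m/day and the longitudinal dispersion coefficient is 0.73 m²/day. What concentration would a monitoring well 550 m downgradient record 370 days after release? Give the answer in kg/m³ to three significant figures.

For an instantaneous plane source, C(x,t) = M/(n_e·A·√(4πDt)) · exp(−(x−vt)²/(4Dt)), with n_e·A the pore (flow) area.
Plume center vt = 1.5 × 370 = 555 m, so the well at 550 m is 5 m upgradient of the peak.
√(4πDt) = 58.26 m, giving peak height M/(n_e·A·√(4πDt)) = 190/(0.28 × 8.1 × 58.26) = 1.438 kg/m³.
(x−vt)²/(4Dt) = (-5)²/(4 × 0.73 × 370) = 0.02314; exp(−0.02314) = 0.9771.
C = 1.438 × 0.9771 = 1.41 kg/m³.

1.41 kg/m³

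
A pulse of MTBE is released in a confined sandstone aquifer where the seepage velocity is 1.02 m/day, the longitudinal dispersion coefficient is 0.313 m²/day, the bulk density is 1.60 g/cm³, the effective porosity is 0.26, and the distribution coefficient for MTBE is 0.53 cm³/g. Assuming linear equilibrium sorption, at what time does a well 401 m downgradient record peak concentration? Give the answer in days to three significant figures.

1670 days

Retardation factor R = 1 + ρ_b·K_d/n = 1 + 1.60 × 0.53/0.26 = 4.262.
Sorption retards both mechanisms: v_R = v/R = 0.2393 m/day, D_R = D/R = 0.07344 m²/day.
Peak time from v_R²t² + 2D_R t − x² = 0: t = (√(D_R² + v_R²x²) − D_R)/v_R².
√(D_R² + v_R²x²) = √(0.07344² + 0.2393² × 401²) = 95.96; v_R² = 0.05726.
t = (95.96 − 0.07344)/0.05726 = 1670 days.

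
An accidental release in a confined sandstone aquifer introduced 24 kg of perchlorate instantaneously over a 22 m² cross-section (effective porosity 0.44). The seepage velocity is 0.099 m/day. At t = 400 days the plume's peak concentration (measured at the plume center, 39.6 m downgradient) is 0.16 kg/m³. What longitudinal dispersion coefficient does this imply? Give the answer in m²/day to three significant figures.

0.0478 m²/day

At the plume center C_max = M/(n_e·A·√(4πDt)), so D = M²/(4πt·(n_e·A·C_max)²).
n_e·A·C_max = 0.44 × 22 × 0.16 = 1.549 kg/m.
D = 24²/(4π × 400 × 1.549²) = 0.0478 m²/day.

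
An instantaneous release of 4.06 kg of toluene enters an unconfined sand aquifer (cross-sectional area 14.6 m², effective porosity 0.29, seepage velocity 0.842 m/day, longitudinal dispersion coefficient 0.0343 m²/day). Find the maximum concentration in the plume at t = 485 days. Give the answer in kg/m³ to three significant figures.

0.0663 kg/m³

The peak of an instantaneous 1D plume sits at x = vt; there the Gaussian factor is 1 and C_max = M/(n_e·A·√(4πDt)), where n_e·A is the pore area the mass is dissolved in.
√(4πDt) = √(4π × 0.0343 × 485) = 14.46 m, so C_max = 4.06/(0.29 × 14.6 × 14.46) = 0.0663 kg/m³.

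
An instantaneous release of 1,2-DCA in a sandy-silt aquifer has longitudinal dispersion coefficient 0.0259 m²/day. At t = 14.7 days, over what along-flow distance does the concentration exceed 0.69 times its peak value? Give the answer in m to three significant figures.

The plume is Gaussian with σ = √(2Dt) = √(2 × 0.0259 × 14.7) = 0.8726 m.
C/C_peak = exp(−Δx²/(2σ²)) = 0.69 ⇒ Δx = σ·√(−2 ln 0.69) = 0.8726 × 0.8615 = 0.7517 m.
Width = 2Δx = 1.50 m.

1.50 m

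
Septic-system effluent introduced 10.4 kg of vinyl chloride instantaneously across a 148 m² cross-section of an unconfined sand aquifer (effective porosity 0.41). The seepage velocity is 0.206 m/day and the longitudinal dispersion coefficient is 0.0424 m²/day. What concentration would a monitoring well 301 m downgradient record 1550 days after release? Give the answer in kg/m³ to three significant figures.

For an instantaneous plane source, C(x,t) = M/(n_e·A·√(4πDt)) · exp(−(x−vt)²/(4Dt)), with n_e·A the pore (flow) area.
Plume center vt = 0.206 × 1550 = 319.3 m, so the well at 301 m is 18.3 m upgradient of the peak.
√(4πDt) = 28.74 m, giving peak height M/(n_e·A·√(4πDt)) = 10.4/(0.41 × 148 × 28.74) = 0.005963 kg/m³.
(x−vt)²/(4Dt) = (-18.3)²/(4 × 0.0424 × 1550) = 1.274; exp(−1.274) = 0.2797.
C = 0.005963 × 0.2797 = 0.00167 kg/m³.

0.00167 kg/m³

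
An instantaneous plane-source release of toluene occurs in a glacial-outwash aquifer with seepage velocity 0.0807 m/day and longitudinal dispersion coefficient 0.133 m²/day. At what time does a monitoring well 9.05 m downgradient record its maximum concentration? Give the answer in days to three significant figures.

93.6 days

For the 1D instantaneous-source solution, setting ∂C/∂t = 0 at fixed x gives v²t² + 2Dt − x² = 0, so t = (√(D² + v²x²) − D)/v².
√(D² + v²x²) = √(0.133² + 0.0807² × 9.05²) = 0.7423; v² = 0.00651249.
t = (0.7423 − 0.133)/0.00651249 = 93.6 days (vs. the pure-advection estimate x/v = 112 d).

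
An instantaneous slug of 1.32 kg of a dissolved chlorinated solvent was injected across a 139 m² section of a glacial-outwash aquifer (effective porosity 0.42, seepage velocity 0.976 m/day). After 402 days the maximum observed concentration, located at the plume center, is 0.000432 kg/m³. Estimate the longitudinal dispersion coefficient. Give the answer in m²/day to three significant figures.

At the plume center C_max = M/(n_e·A·√(4πDt)), so D = M²/(4πt·(n_e·A·C_max)²).
n_e·A·C_max = 0.42 × 139 × 0.000432 = 0.02522 kg/m.
D = 1.32²/(4π × 402 × 0.02522²) = 0.542 m²/day.

0.542 m²/day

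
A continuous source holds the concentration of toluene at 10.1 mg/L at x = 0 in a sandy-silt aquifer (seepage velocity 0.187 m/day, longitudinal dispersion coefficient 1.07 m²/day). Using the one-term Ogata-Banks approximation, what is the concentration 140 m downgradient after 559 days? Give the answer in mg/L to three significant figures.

1.54 mg/L

For a continuous step input, C/C₀ ≈ ½·erfc((x−vt)/(2√(Dt))).
vt = 0.187 × 559 = 104.533 m and 2√(Dt) = 2√(1.07 × 559) = 48.91 m.
Argument (x−vt)/(2√(Dt)) = (140 − 104.533)/48.91 = 0.7251; ½·erfc(0.7251) = 0.1526.
C = 10.1 × 0.1526 = 1.54 mg/L.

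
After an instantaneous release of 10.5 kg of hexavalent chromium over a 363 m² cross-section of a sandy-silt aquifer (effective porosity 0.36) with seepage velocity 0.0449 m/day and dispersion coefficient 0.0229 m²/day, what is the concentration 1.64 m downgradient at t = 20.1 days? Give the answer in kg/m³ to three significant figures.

For an instantaneous plane source, C(x,t) = M/(n_e·A·√(4πDt)) · exp(−(x−vt)²/(4Dt)), with n_e·A the pore (flow) area.
Plume center vt = 0.0449 × 20.1 = 0.90249 m, so the well at 1.64 m is 0.73751 m downgradient of the peak.
√(4πDt) = 2.405 m, giving peak height M/(n_e·A·√(4πDt)) = 10.5/(0.36 × 363 × 2.405) = 0.03341 kg/m³.
(x−vt)²/(4Dt) = (0.73751)²/(4 × 0.0229 × 20.1) = 0.2954; exp(−0.2954) = 0.7442.
C = 0.03341 × 0.7442 = 0.0249 kg/m³.

0.0249 kg/m³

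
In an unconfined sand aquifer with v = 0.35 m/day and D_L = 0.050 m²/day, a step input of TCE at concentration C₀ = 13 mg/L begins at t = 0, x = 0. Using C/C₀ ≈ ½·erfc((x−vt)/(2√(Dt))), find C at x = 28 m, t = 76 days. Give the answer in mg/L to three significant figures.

3.98 mg/L

For a continuous step input, C/C₀ ≈ ½·erfc((x−vt)/(2√(Dt))).
vt = 0.35 × 76 = 26.6 m and 2√(Dt) = 2√(0.050 × 76) = 3.899 m.
Argument (x−vt)/(2√(Dt)) = (28 − 26.6)/3.899 = 0.3591; ½·erfc(0.3591) = 0.3058.
C = 13 × 0.3058 = 3.98 mg/L.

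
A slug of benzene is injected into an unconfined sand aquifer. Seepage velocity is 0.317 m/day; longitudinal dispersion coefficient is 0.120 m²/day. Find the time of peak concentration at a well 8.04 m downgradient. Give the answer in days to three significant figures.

For the 1D instantaneous-source solution, setting ∂C/∂t = 0 at fixed x gives v²t² + 2Dt − x² = 0, so t = (√(D² + v²x²) − D)/v².
√(D² + v²x²) = √(0.120² + 0.317² × 8.04²) = 2.552; v² = 0.100489.
t = (2.552 − 0.120)/0.100489 = 24.2 days (vs. the pure-advection estimate x/v = 25.4 d).

24.2 days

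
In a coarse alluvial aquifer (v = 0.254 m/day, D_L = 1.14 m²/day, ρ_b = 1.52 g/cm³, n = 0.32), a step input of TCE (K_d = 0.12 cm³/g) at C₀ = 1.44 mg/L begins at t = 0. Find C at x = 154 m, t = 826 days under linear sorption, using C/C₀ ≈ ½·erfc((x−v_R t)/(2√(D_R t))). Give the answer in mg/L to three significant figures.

Retardation factor R = 1 + ρ_b·K_d/n = 1 + 1.52 × 0.12/0.32 = 1.570.
Sorption retards both mechanisms: v_R = v/R = 0.1618 m/day, D_R = D/R = 0.7261 m²/day.
v_R·t = 0.1618 × 826 = 133.6468 m; 2√(D_R t) = 48.98 m; argument = (154 − 133.6468)/48.98 = 0.4155.
C = C₀ × ½·erfc(0.4155) = 1.44 × 0.2784 = 0.401 mg/L.

0.401 mg/L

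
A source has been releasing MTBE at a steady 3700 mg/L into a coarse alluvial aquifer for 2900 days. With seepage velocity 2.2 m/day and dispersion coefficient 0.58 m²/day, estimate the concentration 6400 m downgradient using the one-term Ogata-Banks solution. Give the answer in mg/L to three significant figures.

For a continuous step input, C/C₀ ≈ ½·erfc((x−vt)/(2√(Dt))).
vt = 2.2 × 2900 = 6380 m and 2√(Dt) = 2√(0.58 × 2900) = 82.02 m.
Argument (x−vt)/(2√(Dt)) = (6400 − 6380)/82.02 = 0.2438; ½·erfc(0.2438) = 0.3651.
C = 3700 × 0.3651 = 1350 mg/L.

1350 mg/L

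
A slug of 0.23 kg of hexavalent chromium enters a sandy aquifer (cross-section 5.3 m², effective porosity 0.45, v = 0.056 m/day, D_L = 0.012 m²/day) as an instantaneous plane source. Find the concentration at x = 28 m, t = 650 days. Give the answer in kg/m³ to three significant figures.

0.00101 kg/m³

For an instantaneous plane source, C(x,t) = M/(n_e·A·√(4πDt)) · exp(−(x−vt)²/(4Dt)), with n_e·A the pore (flow) area.
Plume center vt = 0.056 × 650 = 36.4 m, so the well at 28 m is 8.4 m upgradient of the peak.
√(4πDt) = 9.900 m, giving peak height M/(n_e·A·√(4πDt)) = 0.23/(0.45 × 5.3 × 9.900) = 0.009741 kg/m³.
(x−vt)²/(4Dt) = (-8.4)²/(4 × 0.012 × 650) = 2.262; exp(−2.262) = 0.1041.
C = 0.009741 × 0.1041 = 0.00101 kg/m³.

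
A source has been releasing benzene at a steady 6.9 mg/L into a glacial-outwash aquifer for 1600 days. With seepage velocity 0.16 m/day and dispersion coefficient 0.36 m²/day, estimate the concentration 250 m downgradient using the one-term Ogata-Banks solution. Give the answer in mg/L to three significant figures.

For a continuous step input, C/C₀ ≈ ½·erfc((x−vt)/(2√(Dt))).
vt = 0.16 × 1600 = 256 m and 2√(Dt) = 2√(0.36 × 1600) = 48.00 m.
Argument (x−vt)/(2√(Dt)) = (250 − 256)/48.00 = -0.1250; ½·erfc(-0.1250) = 0.5702.
C = 6.9 × 0.5702 = 3.93 mg/L.

3.93 mg/L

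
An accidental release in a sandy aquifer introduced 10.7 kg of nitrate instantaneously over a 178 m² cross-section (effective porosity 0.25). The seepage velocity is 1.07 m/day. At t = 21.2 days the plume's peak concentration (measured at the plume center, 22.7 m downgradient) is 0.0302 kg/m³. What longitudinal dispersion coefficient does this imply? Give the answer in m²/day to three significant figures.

At the plume center C_max = M/(n_e·A·√(4πDt)), so D = M²/(4πt·(n_e·A·C_max)²).
n_e·A·C_max = 0.25 × 178 × 0.0302 = 1.344 kg/m.
D = 10.7²/(4π × 21.2 × 1.344²) = 0.238 m²/day.

0.238 m²/day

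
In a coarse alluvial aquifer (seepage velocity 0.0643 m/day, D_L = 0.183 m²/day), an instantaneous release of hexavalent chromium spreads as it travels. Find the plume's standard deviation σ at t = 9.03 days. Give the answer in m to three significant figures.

Dispersive spreading gives a Gaussian with σ² = 2Dt; advection only shifts the center.
σ = √(2 × 0.183 × 9.03) = 1.82 m.

1.82 m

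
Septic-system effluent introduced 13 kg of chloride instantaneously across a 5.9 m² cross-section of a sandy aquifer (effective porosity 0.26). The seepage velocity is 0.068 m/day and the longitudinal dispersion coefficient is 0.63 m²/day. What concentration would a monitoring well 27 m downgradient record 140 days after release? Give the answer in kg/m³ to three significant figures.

For an instantaneous plane source, C(x,t) = M/(n_e·A·√(4πDt)) · exp(−(x−vt)²/(4Dt)), with n_e·A the pore (flow) area.
Plume center vt = 0.068 × 140 = 9.52 m, so the well at 27 m is 17.48 m downgradient of the peak.
√(4πDt) = 33.29 m, giving peak height M/(n_e·A·√(4πDt)) = 13/(0.26 × 5.9 × 33.29) = 0.2546 kg/m³.
(x−vt)²/(4Dt) = (17.48)²/(4 × 0.63 × 140) = 0.8661; exp(−0.8661) = 0.4206.
C = 0.2546 × 0.4206 = 0.107 kg/m³.

0.107 kg/m³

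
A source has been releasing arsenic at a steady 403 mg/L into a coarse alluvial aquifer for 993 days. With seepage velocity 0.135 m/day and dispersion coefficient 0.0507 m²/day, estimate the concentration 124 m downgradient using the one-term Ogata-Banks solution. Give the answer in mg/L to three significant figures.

339 mg/L

For a continuous step input, C/C₀ ≈ ½·erfc((x−vt)/(2√(Dt))).
vt = 0.135 × 993 = 134.055 m and 2√(Dt) = 2√(0.0507 × 993) = 14.19 m.
Argument (x−vt)/(2√(Dt)) = (124 − 134.055)/14.19 = -0.7086; ½·erfc(-0.7086) = 0.8419.
C = 403 × 0.8419 = 339 mg/L.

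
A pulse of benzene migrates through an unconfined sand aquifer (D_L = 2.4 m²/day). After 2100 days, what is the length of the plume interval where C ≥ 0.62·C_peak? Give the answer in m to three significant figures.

196 m

The plume is Gaussian with σ = √(2Dt) = √(2 × 2.4 × 2100) = 100.4 m.
C/C_peak = exp(−Δx²/(2σ²)) = 0.62 ⇒ Δx = σ·√(−2 ln 0.62) = 100.4 × 0.9778 = 98.17 m.
Width = 2Δx = 196 m.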